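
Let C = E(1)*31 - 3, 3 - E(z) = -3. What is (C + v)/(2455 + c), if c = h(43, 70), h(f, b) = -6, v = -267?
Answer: -84/2449 ≈ -0.034300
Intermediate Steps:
E(z) = 6 (E(z) = 3 - 1*(-3) = 3 + 3 = 6)
c = -6
C = 183 (C = 6*31 - 3 = 186 - 3 = 183)
(C + v)/(2455 + c) = (183 - 267)/(2455 - 6) = -84/2449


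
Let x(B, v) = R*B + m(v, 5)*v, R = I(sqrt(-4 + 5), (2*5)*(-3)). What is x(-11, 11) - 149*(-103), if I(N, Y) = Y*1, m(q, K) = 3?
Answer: 15710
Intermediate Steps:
I(N, Y) = Y
R = -30 (R = (2*5)*(-3) = 10*(-3) = -30)
x(B, v) = -30*B + 3*v
x(-11, 11) - 149*(-103) = (-30*(-11) + 3*11) - 149*(-103) = (330 + 33) + 15347 = 363 + 15347 = 15710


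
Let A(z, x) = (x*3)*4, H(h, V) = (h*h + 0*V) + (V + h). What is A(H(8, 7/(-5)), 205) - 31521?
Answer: -29061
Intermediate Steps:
H(h, V) = V + h + h² (H(h, V) = (h² + 0) + (V + h) = h² + (V + h) = V + h + h²)
A(z, x) = 12*x (A(z, x) = (3*x)*4 = 12*x)
A(H(8, 7/(-5)), 205) - 31521 = 12*205 - 31521 = 2460 - 31521 = -29061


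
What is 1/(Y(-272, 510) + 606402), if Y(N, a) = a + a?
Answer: 1/607422 ≈ 1.6463e-6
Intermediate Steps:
Y(N, a) = 2*a
1/(Y(-272, 510) + 606402) = 1/(2*510 + 606402) = 1/(1020 + 606402) = 1/607422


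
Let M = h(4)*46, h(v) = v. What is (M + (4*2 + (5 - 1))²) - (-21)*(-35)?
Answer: -407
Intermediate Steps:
M = 184 (M = 4*46 = 184)
(M + (4*2 + (5 - 1))²) - (-21)*(-35) = (184 + (4*2 + (5 - 1))²) - (-21)*(-35) = (184 + (8 + 4)²) - 1*735 = (184 + 12²) - 735 = (184 + 144) - 735 = 328 - 735 = -407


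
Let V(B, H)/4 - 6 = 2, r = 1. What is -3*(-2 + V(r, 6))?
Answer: -90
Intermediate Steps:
V(B, H) = 32 (V(B, H) = 24 + 4*2 = 24 + 8 = 32)
-3*(-2 + V(r, 6)) = -3*(-2 + 32) = -3*30 = -90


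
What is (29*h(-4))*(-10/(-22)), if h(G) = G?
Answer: -580/11 ≈ -52.727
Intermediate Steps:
(29*h(-4))*(-10/(-22)) = (29*(-4))*(-10/(-22)) = -(-1160)*(-1)/22 = -116*5/11 = -580/11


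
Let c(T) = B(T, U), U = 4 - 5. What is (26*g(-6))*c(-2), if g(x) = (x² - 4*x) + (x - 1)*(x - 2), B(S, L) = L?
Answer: -3016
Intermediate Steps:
U = -1
g(x) = x² - 4*x + (-1 + x)*(-2 + x) (g(x) = (x² - 4*x) + (-1 + x)*(-2 + x) = x² - 4*x + (-1 + x)*(-2 + x))
c(T) = -1
(26*g(-6))*c(-2) = (26*(2 - 7*(-6) + 2*(-6)²))*(-1) = (26*(2 + 42 + 2*36))*(-1) = (26*(2 + 42 + 72))*(-1) = (26*116)*(-1) = 3016*(-1) = -3016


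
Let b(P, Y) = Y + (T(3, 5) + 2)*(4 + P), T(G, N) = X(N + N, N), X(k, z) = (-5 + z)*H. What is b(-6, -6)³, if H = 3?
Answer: -1000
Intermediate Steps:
X(k, z) = -15 + 3*z (X(k, z) = (-5 + z)*3 = -15 + 3*z)
T(G, N) = -15 + 3*N
b(P, Y) = 8 + Y + 2*P (b(P, Y) = Y + ((-15 + 3*5) + 2)*(4 + P) = Y + ((-15 + 15) + 2)*(4 + P) = Y + (0 + 2)*(4 + P) = Y + 2*(4 + P) = Y + (8 + 2*P) = 8 + Y + 2*P)
b(-6, -6)³ = (8 - 6 + 2*(-6))³ = (8 - 6 - 12)³ = (-10)³ = -1000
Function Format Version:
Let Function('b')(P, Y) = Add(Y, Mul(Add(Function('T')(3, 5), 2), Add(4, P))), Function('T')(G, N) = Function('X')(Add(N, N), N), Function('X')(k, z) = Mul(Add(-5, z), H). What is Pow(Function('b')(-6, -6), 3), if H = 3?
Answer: -1000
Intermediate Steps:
Function('X')(k, z) = Add(-15, Mul(3, z)) (Function('X')(k, z) = Mul(Add(-5, z), 3) = Add(-15, Mul(3, z)))
Function('T')(G, N) = Add(-15, Mul(3, N))
Function('b')(P, Y) = Add(8, Y, Mul(2, P)) (Function('b')(P, Y) = Add(Y, Mul(Add(Add(-15, Mul(3, 5)), 2), Add(4, P))) = Add(Y, Mul(Add(Add(-15, 15), 2), Add(4, P))) = Add(Y, Mul(Add(0, 2), Add(4, P))) = Add(Y, Mul(2, Add(4, P))) = Add(Y, Add(8, Mul(2, P))) = Add(8, Y, Mul(2, P)))
Pow(Function('b')(-6, -6), 3) = Pow(Add(8, -6, Mul(2, -6)), 3) = Pow(Add(8, -6, -12), 3) = Pow(-10, 3) = -1000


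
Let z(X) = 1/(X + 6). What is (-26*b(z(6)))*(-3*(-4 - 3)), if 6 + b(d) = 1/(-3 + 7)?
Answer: 6279/2 ≈ 3139.5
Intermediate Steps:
z(X) = 1/(6 + X)
b(d) = -23/4 (b(d) = -6 + 1/(-3 + 7) = -6 + 1/4 = -23/4)
(-26*b(z(6)))*(-3*(-4 - 3)) = (-26*(-23/4))*(-3*(-4 - 3)) = 299*(-3*(-7))/2 = (299/2)*21 = 6279/2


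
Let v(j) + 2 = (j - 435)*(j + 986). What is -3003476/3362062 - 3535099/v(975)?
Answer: -7532858441313/1780107605078 ≈ -4.2317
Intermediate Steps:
v(j) = -2 + (-435 + j)*(986 + j) (v(j) = -2 + (j - 435)*(j + 986) = -2 + (-435 + j)*(986 + j))
-3003476/3362062 - 3535099/v(975) = -3003476/3362062 - 3535099/(-428912 + 975² + 551*975) = -3003476*1/3362062 - 3535099/(-428912 + 950625 + 537225) = -1501738/1681031 - 3535099/1058938 = -7532858441313/1780107605078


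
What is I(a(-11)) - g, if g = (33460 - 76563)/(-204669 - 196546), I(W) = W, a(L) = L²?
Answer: 48503912/401215 ≈ 120.89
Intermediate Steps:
g = 43103/401215 (g = -43103/(-401215) = -43103*(-1/401215) = 43103/401215 ≈ 0.10743)
I(a(-11)) - g = (-11)² - 1*43103/401215 = 121 - 43103/401215 = 48503912/401215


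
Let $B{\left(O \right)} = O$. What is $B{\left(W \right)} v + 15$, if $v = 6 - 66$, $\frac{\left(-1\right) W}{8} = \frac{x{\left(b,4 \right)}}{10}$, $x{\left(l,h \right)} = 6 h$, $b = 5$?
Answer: $1167$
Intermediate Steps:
$W = - \frac{96}{5}$ ($W = - 8 \frac{6 \cdot 4}{10} = - 8 \cdot 24 \cdot \frac{1}{10} = \left(-8\right) \frac{12}{5} = - \frac{96}{5} \approx -19.2$)
$v = -60$ ($v = 6 - 66 = -60$)
$B{\left(W \right)} v + 15 = \left(- \frac{96}{5}\right) \left(-60\right) + 15 = 1152 + 15 = 1167$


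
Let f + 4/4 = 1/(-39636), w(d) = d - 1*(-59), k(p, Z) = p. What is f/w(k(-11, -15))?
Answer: -39637/1902528 ≈ -0.020834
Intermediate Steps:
w(d) = 59 + d (w(d) = d + 59 = 59 + d)
f = -39637/39636 (f = -1 + 1/(-39636) = -1 - 1/39636 = -39637/39636 ≈ -1.0000)
f/w(k(-11, -15)) = -39637/(39636*(59 - 11)) = -39637/39636/48 = -39637/39636*1/48 = -39637/1902528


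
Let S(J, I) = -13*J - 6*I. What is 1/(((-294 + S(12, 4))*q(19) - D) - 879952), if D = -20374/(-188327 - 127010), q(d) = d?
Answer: -315337/280321369220 ≈ -1.1249e-6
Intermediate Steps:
D = 20374/315337 (D = -20374/(-315337) = -20374*(-1/315337) = 20374/315337 ≈ 0.064610)
1/(((-294 + S(12, 4))*q(19) - D) - 879952) = 1/(((-294 + (-13*12 - 6*4))*19 - 1*20374/315337) - 879952) = 1/(((-294 + (-156 - 24))*19 - 20374/315337) - 879952) = 1/(((-294 - 180)*19 - 20374/315337) - 879952) = 1/((-474*19 - 20374/315337) - 879952) = 1/((-9006 - 20374/315337) - 879952) = 1/(-2839945396/315337 - 879952) = 1/(-280321369220/315337) = -315337/280321369220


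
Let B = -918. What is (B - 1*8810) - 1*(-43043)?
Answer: 33315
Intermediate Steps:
(B - 1*8810) - 1*(-43043) = (-918 - 1*8810) - 1*(-43043) = (-918 - 8810) + 43043 = -9728 + 43043 = 33315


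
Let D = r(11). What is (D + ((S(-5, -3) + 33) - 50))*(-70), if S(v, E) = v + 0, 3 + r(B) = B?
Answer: 980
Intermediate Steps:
r(B) = -3 + B
S(v, E) = v
D = 8 (D = -3 + 11 = 8)
(D + ((S(-5, -3) + 33) - 50))*(-70) = (8 + ((-5 + 33) - 50))*(-70) = (8 + (28 - 50))*(-70) = (8 - 22)*(-70) = -14*(-70) = 980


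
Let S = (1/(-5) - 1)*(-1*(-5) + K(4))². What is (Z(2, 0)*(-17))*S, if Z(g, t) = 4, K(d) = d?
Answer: 33048/5 ≈ 6609.6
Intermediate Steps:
S = -486/5 (S = (1/(-5) - 1)*(-1*(-5) + 4)² = (-⅕ - 1)*(5 + 4)² = -6/5*9² = -6/5*81 = -486/5 ≈ -97.200)
(Z(2, 0)*(-17))*S = (4*(-17))*(-486/5) = -68*(-486/5) = 33048/5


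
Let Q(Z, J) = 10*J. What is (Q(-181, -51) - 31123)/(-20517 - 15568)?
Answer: 4519/5155 ≈ 0.87663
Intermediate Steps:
(Q(-181, -51) - 31123)/(-20517 - 15568) = (10*(-51) - 31123)/(-20517 - 15568) = (-510 - 31123)/(-36085) = -31633*(-1/36085) = 4519/5155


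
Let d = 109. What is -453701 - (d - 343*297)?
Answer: -351939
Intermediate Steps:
-453701 - (d - 343*297) = -453701 - (109 - 343*297) = -453701 - (109 - 101871) = -453701 - 1*(-101762) = -453701 + 101762 = -351939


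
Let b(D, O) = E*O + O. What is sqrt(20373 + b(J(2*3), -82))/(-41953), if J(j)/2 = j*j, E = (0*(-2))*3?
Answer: -sqrt(20291)/41953 ≈ -0.0033954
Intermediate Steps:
E = 0 (E = 0*3 = 0)
J(j) = 2*j**2 (J(j) = 2*(j*j) = 2*j**2)
b(D, O) = O (b(D, O) = 0*O + O = 0 + O = O)
sqrt(20373 + b(J(2*3), -82))/(-41953) = sqrt(20373 - 82)/(-41953) = sqrt(20291)*(-1/41953) = -sqrt(20291)/41953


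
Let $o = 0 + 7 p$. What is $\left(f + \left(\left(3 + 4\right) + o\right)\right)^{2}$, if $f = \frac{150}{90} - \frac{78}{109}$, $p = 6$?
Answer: $\frac{266799556}{106929} \approx 2495.1$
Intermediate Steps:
$o = 42$ ($o = 0 + 7 \cdot 6 = 0 + 42 = 42$)
$f = \frac{311}{327}$ ($f = 150 \cdot \frac{1}{90} - \frac{78}{109} = \frac{5}{3} - \frac{78}{109} = \frac{311}{327} \approx 0.95107$)
$\left(f + \left(\left(3 + 4\right) + o\right)\right)^{2} = \left(\frac{311}{327} + \left(\left(3 + 4\right) + 42\right)\right)^{2} = \left(\frac{311}{327} + \left(7 + 42\right)\right)^{2} = \left(\frac{311}{327} + 49\right)^{2} = \left(\frac{16334}{327}\right)^{2} = \frac{266799556}{106929}$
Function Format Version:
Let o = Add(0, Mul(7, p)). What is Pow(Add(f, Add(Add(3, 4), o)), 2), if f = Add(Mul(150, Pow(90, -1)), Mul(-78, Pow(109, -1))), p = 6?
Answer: Rational(266799556, 106929) ≈ 2495.1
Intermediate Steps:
o = 42 (o = Add(0, Mul(7, 6)) = Add(0, 42) = 42)
f = Rational(311, 327) (f = Add(Mul(150, Rational(1, 90)), Mul(-78, Rational(1, 109))) = Add(Rational(5, 3), Rational(-78, 109)) = Rational(311, 327) ≈ 0.95107)
Pow(Add(f, Add(Add(3, 4), o)), 2) = Pow(Add(Rational(311, 327), Add(Add(3, 4), 42)), 2) = Pow(Add(Rational(311, 327), Add(7, 42)), 2) = Pow(Add(Rational(311, 327), 49), 2) = Pow(Rational(16334, 327), 2) = Rational(266799556, 106929)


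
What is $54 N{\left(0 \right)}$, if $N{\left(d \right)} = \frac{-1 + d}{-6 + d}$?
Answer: $9$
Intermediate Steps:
$N{\left(d \right)} = \frac{-1 + d}{-6 + d}$
$54 N{\left(0 \right)} = 54 \frac{-1 + 0}{-6 + 0} = 54 \frac{1}{-6} \left(-1\right) = 54 \left(\left(- \frac{1}{6}\right) \left(-1\right)\right) = 54 \cdot \frac{1}{6} = 9$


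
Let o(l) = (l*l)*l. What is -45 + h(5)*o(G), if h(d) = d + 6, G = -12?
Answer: -19053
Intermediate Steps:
h(d) = 6 + d
o(l) = l³ (o(l) = l²*l = l³)
-45 + h(5)*o(G) = -45 + (6 + 5)*(-12)³ = -45 + 11*(-1728) = -45 - 19008 = -19053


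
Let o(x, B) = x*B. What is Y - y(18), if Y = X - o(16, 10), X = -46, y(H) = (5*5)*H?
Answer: -656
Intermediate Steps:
o(x, B) = B*x
y(H) = 25*H
Y = -206 (Y = -46 - 10*16 = -46 - 1*160 = -46 - 160 = -206)
Y - y(18) = -206 - 25*18 = -206 - 1*450 = -206 - 450 = -656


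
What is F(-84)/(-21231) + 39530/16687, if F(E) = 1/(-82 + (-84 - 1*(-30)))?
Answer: 114139571167/48182310792 ≈ 2.3689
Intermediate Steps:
F(E) = -1/136 (F(E) = 1/(-82 + (-84 + 30)) = 1/(-82 - 54) = 1/(-136) = -1/136)
F(-84)/(-21231) + 39530/16687 = -1/136/(-21231) + 39530/16687 = -1/136*(-1/21231) + 39530*(1/16687) = 1/2887416 + 39530/16687 = 114139571167/48182310792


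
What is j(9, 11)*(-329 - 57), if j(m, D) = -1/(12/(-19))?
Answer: -3667/6 ≈ -611.17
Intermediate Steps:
j(m, D) = 19/12 (j(m, D) = -1/(12*(-1/19)) = -1/(-12/19) = -1*(-19/12) = 19/12)
j(9, 11)*(-329 - 57) = 19*(-329 - 57)/12 = (19/12)*(-386) = -3667/6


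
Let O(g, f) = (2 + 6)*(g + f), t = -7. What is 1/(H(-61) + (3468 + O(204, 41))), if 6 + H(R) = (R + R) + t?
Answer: 1/5293 ≈ 0.00018893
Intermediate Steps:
O(g, f) = 8*f + 8*g (O(g, f) = 8*(f + g) = 8*f + 8*g)
H(R) = -13 + 2*R (H(R) = -6 + ((R + R) - 7) = -6 + (2*R - 7) = -6 + (-7 + 2*R) = -13 + 2*R)
1/(H(-61) + (3468 + O(204, 41))) = 1/((-13 + 2*(-61)) + (3468 + (8*41 + 8*204))) = 1/((-13 - 122) + (3468 + (328 + 1632))) = 1/(-135 + (3468 + 1960)) = 1/(-135 + 5428) = 1/5293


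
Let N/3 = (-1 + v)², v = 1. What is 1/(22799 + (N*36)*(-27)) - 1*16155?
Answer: -368317844/22799 ≈ -16155.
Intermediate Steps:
N = 0 (N = 3*(-1 + 1)² = 3*0² = 3*0 = 0)
1/(22799 + (N*36)*(-27)) - 1*16155 = 1/(22799 + (0*36)*(-27)) - 1*16155 = 1/(22799 + 0*(-27)) - 16155 = 1/(22799 + 0) - 16155 = 1/22799 - 16155 = -368317844/22799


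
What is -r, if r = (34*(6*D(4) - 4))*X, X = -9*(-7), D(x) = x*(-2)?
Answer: 111384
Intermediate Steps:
D(x) = -2*x
X = 63
r = -111384 (r = (34*(6*(-2*4) - 4))*63 = (34*(6*(-8) - 4))*63 = (34*(-48 - 4))*63 = (34*(-52))*63 = -1768*63 = -111384)
-r = -1*(-111384) = 111384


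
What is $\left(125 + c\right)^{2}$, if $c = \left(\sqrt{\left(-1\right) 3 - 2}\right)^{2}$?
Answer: $14400$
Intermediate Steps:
$c = -5$ ($c = \left(\sqrt{-3 - 2}\right)^{2} = \left(\sqrt{-5}\right)^{2} = \left(i \sqrt{5}\right)^{2} = -5$)
$\left(125 + c\right)^{2} = \left(125 - 5\right)^{2} = 120^{2} = 14400$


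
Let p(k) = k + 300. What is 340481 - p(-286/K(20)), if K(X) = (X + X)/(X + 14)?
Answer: 3404241/10 ≈ 3.4042e+5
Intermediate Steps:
K(X) = 2*X/(14 + X) (K(X) = (2*X)/(14 + X) = 2*X/(14 + X))
p(k) = 300 + k
340481 - p(-286/K(20)) = 340481 - (300 - 286/(2*20/(14 + 20))) = 340481 - (300 - 286/(2*20/34)) = 340481 - (300 - 286/(2*20*(1/34))) = 340481 - (300 - 286/20/17) = 340481 - (300 - 286*17/20) = 340481 - (300 - 2431/10) = 340481 - 1*569/10 = 340481 - 569/10 = 3404241/10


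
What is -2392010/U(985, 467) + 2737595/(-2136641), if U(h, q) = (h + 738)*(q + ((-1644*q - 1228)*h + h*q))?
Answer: -1785290029704737860/1393387018314236907 ≈ -1.2813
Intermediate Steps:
U(h, q) = (738 + h)*(q + h*q + h*(-1228 - 1644*q)) (U(h, q) = (738 + h)*(q + ((-1228 - 1644*q)*h + h*q)) = (738 + h)*(q + (h*(-1228 - 1644*q) + h*q)) = (738 + h)*(q + (h*q + h*(-1228 - 1644*q))) = (738 + h)*(q + h*q + h*(-1228 - 1644*q)))
-2392010/U(985, 467) + 2737595/(-2136641) = -2392010/(-906264*985 - 1228*985**2 + 738*467 - 1212533*985*467 - 1643*467*985**2) + 2737595/(-2136641) = -2392010/(-892670040 - 1228*970225 + 344646 - 557759117335 - 1643*467*970225) + 2737595*(-1/2136641) = -2392010/(-892670040 - 1191436300 + 344646 - 557759117335 - 744435208225) - 2737595/2136641 = -2392010/(-1304278087254) - 2737595/2136641 = -2392010*(-1/1304278087254) - 2737595/2136641 = 1196005/652139043627 - 2737595/2136641 = -1785290029704737860/1393387018314236907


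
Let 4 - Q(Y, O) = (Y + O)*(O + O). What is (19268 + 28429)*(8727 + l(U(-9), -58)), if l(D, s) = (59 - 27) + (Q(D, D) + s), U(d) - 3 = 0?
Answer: 413485293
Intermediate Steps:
Q(Y, O) = 4 - 2*O*(O + Y) (Q(Y, O) = 4 - (Y + O)*(O + O) = 4 - (O + Y)*2*O = 4 - 2*O*(O + Y))
U(d) = 3 (U(d) = 3 + 0 = 3)
l(D, s) = 36 + s - 4*D**2 (l(D, s) = (59 - 27) + ((4 - 2*D**2 - 2*D*D) + s) = 32 + ((4 - 2*D**2 - 2*D**2) + s) = 32 + ((4 - 4*D**2) + s) = 32 + (4 + s - 4*D**2) = 36 + s - 4*D**2)
(19268 + 28429)*(8727 + l(U(-9), -58)) = (19268 + 28429)*(8727 + (36 - 58 - 4*3**2)) = 47697*(8727 + (36 - 58 - 4*9)) = 47697*(8727 + (36 - 58 - 36)) = 47697*(8727 - 58) = 47697*8669 = 413485293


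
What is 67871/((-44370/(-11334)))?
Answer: 128208319/7395 ≈ 17337.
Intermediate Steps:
67871/((-44370/(-11334))) = 67871/((-44370*(-1/11334))) = 67871/(7395/1889) = 67871*(1889/7395) = 128208319/7395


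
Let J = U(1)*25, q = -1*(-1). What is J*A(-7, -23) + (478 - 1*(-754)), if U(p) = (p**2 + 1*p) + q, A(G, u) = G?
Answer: 707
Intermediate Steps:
q = 1
U(p) = 1 + p + p**2 (U(p) = (p**2 + 1*p) + 1 = (p**2 + p) + 1 = (p + p**2) + 1 = 1 + p + p**2)
J = 75 (J = (1 + 1 + 1**2)*25 = (1 + 1 + 1)*25 = 3*25 = 75)
J*A(-7, -23) + (478 - 1*(-754)) = 75*(-7) + (478 - 1*(-754)) = -525 + (478 + 754) = -525 + 1232 = 707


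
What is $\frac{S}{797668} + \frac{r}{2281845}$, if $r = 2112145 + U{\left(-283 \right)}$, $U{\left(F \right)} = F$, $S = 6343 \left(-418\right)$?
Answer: $- \frac{727576627869}{303359122910} \approx -2.3984$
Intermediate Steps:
$S = -2651374$
$r = 2111862$ ($r = 2112145 - 283 = 2111862$)
$\frac{S}{797668} + \frac{r}{2281845} = - \frac{2651374}{797668} + \frac{2111862}{2281845} = \left(-2651374\right) \frac{1}{797668} + 2111862 \cdot \frac{1}{2281845} = - \frac{1325687}{398834} + \frac{703954}{760615} = - \frac{727576627869}{303359122910}$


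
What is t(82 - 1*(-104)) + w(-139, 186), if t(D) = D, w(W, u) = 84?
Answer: 270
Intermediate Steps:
t(82 - 1*(-104)) + w(-139, 186) = (82 - 1*(-104)) + 84 = (82 + 104) + 84 = 186 + 84 = 270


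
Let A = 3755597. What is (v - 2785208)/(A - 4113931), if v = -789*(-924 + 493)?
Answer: 2445149/358334 ≈ 6.8237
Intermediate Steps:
v = 340059 (v = -789*(-431) = 340059)
(v - 2785208)/(A - 4113931) = (340059 - 2785208)/(3755597 - 4113931) = -2445149/(-358334) = -2445149*(-1/358334) = 2445149/358334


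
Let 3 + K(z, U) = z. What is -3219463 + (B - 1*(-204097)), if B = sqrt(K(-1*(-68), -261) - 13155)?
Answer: -3015366 + I*sqrt(13090) ≈ -3.0154e+6 + 114.41*I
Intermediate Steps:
K(z, U) = -3 + z
B = I*sqrt(13090) (B = sqrt((-3 - 1*(-68)) - 13155) = sqrt((-3 + 68) - 13155) = sqrt(65 - 13155) = sqrt(-13090) = I*sqrt(13090) ≈ 114.41*I)
-3219463 + (B - 1*(-204097)) = -3219463 + (I*sqrt(13090) - 1*(-204097)) = -3219463 + (I*sqrt(13090) + 204097) = -3219463 + (204097 + I*sqrt(13090)) = -3015366 + I*sqrt(13090)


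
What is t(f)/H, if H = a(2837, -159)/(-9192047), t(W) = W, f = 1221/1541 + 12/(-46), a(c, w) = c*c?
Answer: -7528286493/12402844829 ≈ -0.60698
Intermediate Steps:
a(c, w) = c²
f = 819/1541 (f = 1221*(1/1541) + 12*(-1/46) = 1221/1541 - 6/23 = 819/1541 ≈ 0.53147)
H = -8048569/9192047 (H = 2837²/(-9192047) = 8048569*(-1/9192047) = -8048569/9192047 ≈ -0.87560)
t(f)/H = 819/(1541*(-8048569/9192047)) = (819/1541)*(-9192047/8048569) = -7528286493/12402844829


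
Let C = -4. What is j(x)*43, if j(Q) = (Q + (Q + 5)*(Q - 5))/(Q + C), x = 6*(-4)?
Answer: -22661/28 ≈ -809.32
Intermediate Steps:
x = -24
j(Q) = (Q + (-5 + Q)*(5 + Q))/(-4 + Q) (j(Q) = (Q + (Q + 5)*(Q - 5))/(Q - 4) = (Q + (5 + Q)*(-5 + Q))/(-4 + Q) = (Q + (-5 + Q)*(5 + Q))/(-4 + Q))
j(x)*43 = ((-25 - 24 + (-24)²)/(-4 - 24))*43 = ((-25 - 24 + 576)/(-28))*43 = -1/28*527*43 = -527/28*43 = -22661/28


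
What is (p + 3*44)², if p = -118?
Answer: 196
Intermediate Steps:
(p + 3*44)² = (-118 + 3*44)² = (-118 + 132)² = 14² = 196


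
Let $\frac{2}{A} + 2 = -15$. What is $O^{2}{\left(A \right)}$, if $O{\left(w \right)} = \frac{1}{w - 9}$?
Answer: $\frac{289}{24025} \approx 0.012029$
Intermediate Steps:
$A = - \frac{2}{17}$ ($A = \frac{2}{-2 - 15} = \frac{2}{-17} = 2 \left(- \frac{1}{17}\right) = - \frac{2}{17} \approx -0.11765$)
$O{\left(w \right)} = \frac{1}{-9 + w}$
$O^{2}{\left(A \right)} = \left(\frac{1}{-9 - \frac{2}{17}}\right)^{2} = \left(\frac{1}{- \frac{155}{17}}\right)^{2} = \left(- \frac{17}{155}\right)^{2} = \frac{289}{24025}$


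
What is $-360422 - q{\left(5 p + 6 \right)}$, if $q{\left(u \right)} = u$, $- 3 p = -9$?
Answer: $-360443$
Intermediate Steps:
$p = 3$ ($p = \left(- \frac{1}{3}\right) \left(-9\right) = 3$)
$-360422 - q{\left(5 p + 6 \right)} = -360422 - \left(5 \cdot 3 + 6\right) = -360422 - \left(15 + 6\right) = -360422 - 21 = -360443$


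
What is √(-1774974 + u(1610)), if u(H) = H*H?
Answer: √817126 ≈ 903.95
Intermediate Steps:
u(H) = H²
√(-1774974 + u(1610)) = √(-1774974 + 1610²) = √(-1774974 + 2592100) = √817126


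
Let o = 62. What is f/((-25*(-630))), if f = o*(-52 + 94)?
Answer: 62/375 ≈ 0.16533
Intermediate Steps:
f = 2604 (f = 62*(-52 + 94) = 62*42 = 2604)
f/((-25*(-630))) = 2604/((-25*(-630))) = 2604/15750 = 2604*(1/15750) = 62/375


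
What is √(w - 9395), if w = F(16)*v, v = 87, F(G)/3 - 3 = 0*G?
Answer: 2*I*√2153 ≈ 92.801*I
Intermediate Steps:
F(G) = 9 (F(G) = 9 + 3*(0*G) = 9 + 3*0 = 9 + 0 = 9)
w = 783 (w = 9*87 = 783)
√(w - 9395) = √(783 - 9395) = √(-8612) = 2*I*√2153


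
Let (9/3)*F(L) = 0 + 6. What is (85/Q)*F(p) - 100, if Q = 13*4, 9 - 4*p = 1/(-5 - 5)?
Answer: -2515/26 ≈ -96.731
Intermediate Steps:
p = 91/40 (p = 9/4 - 1/(4*(-5 - 5)) = 9/4 - ¼/(-10) = 9/4 - ¼*(-⅒) = 9/4 + 1/40 = 91/40 ≈ 2.2750)
Q = 52
F(L) = 2 (F(L) = (0 + 6)/3 = (⅓)*6 = 2)
(85/Q)*F(p) - 100 = (85/52)*2 - 100 = 85/26 - 100 = -2515/26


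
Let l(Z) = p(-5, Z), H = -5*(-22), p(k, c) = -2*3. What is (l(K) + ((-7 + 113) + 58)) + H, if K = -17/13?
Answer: 268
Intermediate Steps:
p(k, c) = -6
K = -17/13 (K = -17*1/13 = -17/13 ≈ -1.3077)
H = 110
l(Z) = -6
(l(K) + ((-7 + 113) + 58)) + H = (-6 + ((-7 + 113) + 58)) + 110 = (-6 + (106 + 58)) + 110 = (-6 + 164) + 110 = 158 + 110 = 268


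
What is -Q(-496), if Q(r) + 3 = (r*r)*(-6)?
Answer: 1476099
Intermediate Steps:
Q(r) = -3 - 6*r² (Q(r) = -3 + (r*r)*(-6) = -3 + r²*(-6) = -3 - 6*r²)
-Q(-496) = -(-3 - 6*(-496)²) = -(-3 - 6*246016) = -(-3 - 1476096) = -1*(-1476099) = 1476099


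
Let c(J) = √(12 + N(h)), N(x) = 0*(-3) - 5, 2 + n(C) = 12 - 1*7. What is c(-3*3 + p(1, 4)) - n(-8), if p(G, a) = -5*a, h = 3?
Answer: -3 + √7 ≈ -0.35425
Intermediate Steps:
n(C) = 3 (n(C) = -2 + (12 - 1*7) = -2 + (12 - 7) = -2 + 5 = 3)
N(x) = -5 (N(x) = 0 - 5 = -5)
c(J) = √7 (c(J) = √(12 - 5) = √7)
c(-3*3 + p(1, 4)) - n(-8) = √7 - 1*3 = √7 - 3 = -3 + √7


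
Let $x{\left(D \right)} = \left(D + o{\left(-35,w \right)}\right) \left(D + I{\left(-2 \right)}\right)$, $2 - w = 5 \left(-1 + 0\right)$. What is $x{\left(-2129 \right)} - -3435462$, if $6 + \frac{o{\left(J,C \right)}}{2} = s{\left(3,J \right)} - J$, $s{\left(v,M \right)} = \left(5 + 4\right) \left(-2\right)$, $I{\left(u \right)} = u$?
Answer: $7925479$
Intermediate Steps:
$w = 7$ ($w = 2 - 5 \left(-1 + 0\right) = 2 - 5 \left(-1\right) = 2 - -5 = 2 + 5 = 7$)
$s{\left(v,M \right)} = -18$ ($s{\left(v,M \right)} = 9 \left(-2\right) = -18$)
$o{\left(J,C \right)} = -48 - 2 J$ ($o{\left(J,C \right)} = -12 + 2 \left(-18 - J\right) = -12 - \left(36 + 2 J\right) = -48 - 2 J$)
$x{\left(D \right)} = \left(-2 + D\right) \left(22 + D\right)$ ($x{\left(D \right)} = \left(D - -22\right) \left(D - 2\right) = \left(D + \left(-48 + 70\right)\right) \left(-2 + D\right) = \left(D + 22\right) \left(-2 + D\right) = \left(22 + D\right) \left(-2 + D\right) = \left(-2 + D\right) \left(22 + D\right)$)
$x{\left(-2129 \right)} - -3435462 = \left(-44 + \left(-2129\right)^{2} + 20 \left(-2129\right)\right) - -3435462 = \left(-44 + 4532641 - 42580\right) + 3435462 = 4490017 + 3435462 = 7925479$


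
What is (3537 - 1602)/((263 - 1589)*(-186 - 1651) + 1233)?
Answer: 129/162473 ≈ 0.00079398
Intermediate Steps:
(3537 - 1602)/((263 - 1589)*(-186 - 1651) + 1233) = 1935/(-1326*(-1837) + 1233) = 1935/(2435862 + 1233) = 1935/2437095 = 1935*(1/2437095) = 129/162473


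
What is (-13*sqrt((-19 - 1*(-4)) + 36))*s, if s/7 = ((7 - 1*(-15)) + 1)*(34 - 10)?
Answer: -50232*sqrt(21) ≈ -2.3019e+5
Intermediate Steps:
s = 3864 (s = 7*(((7 - 1*(-15)) + 1)*(34 - 10)) = 7*(((7 + 15) + 1)*24) = 7*((22 + 1)*24) = 7*(23*24) = 7*552 = 3864)
(-13*sqrt((-19 - 1*(-4)) + 36))*s = -13*sqrt((-19 - 1*(-4)) + 36)*3864 = -13*sqrt((-19 + 4) + 36)*3864 = -13*sqrt(-15 + 36)*3864 = -13*sqrt(21)*3864 = -50232*sqrt(21)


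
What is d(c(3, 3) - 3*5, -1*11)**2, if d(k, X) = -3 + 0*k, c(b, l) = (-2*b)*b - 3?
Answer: 9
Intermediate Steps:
c(b, l) = -3 - 2*b**2 (c(b, l) = -2*b**2 - 3 = -3 - 2*b**2)
d(k, X) = -3 (d(k, X) = -3 + 0 = -3)
d(c(3, 3) - 3*5, -1*11)**2 = (-3)**2 = 9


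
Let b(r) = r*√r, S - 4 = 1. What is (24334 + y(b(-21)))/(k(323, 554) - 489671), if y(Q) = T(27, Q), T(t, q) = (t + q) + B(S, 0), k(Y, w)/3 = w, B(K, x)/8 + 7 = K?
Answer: -24345/488009 + 21*I*√21/488009 ≈ -0.049886 + 0.0001972*I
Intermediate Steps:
S = 5 (S = 4 + 1 = 5)
B(K, x) = -56 + 8*K
k(Y, w) = 3*w
b(r) = r^(3/2)
T(t, q) = -16 + q + t (T(t, q) = (t + q) + (-56 + 8*5) = (q + t) + (-56 + 40) = (q + t) - 16 = -16 + q + t)
y(Q) = 11 + Q (y(Q) = -16 + Q + 27 = 11 + Q)
(24334 + y(b(-21)))/(k(323, 554) - 489671) = (24334 + (11 + (-21)^(3/2)))/(3*554 - 489671) = (24334 + (11 - 21*I*√21))/(1662 - 489671) = (24345 - 21*I*√21)/(-488009) = (24345 - 21*I*√21)*(-1/488009) = -24345/488009 + 21*I*√21/488009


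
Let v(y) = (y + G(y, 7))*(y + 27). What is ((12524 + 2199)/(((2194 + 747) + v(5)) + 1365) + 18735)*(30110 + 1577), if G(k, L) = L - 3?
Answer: 2727721939031/4594 ≈ 5.9376e+8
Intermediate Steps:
G(k, L) = -3 + L
v(y) = (4 + y)*(27 + y) (v(y) = (y + (-3 + 7))*(y + 27) = (y + 4)*(27 + y) = (4 + y)*(27 + y))
((12524 + 2199)/(((2194 + 747) + v(5)) + 1365) + 18735)*(30110 + 1577) = ((12524 + 2199)/(((2194 + 747) + (108 + 5**2 + 31*5)) + 1365) + 18735)*(30110 + 1577) = (14723/((2941 + (108 + 25 + 155)) + 1365) + 18735)*31687 = (14723/((2941 + 288) + 1365) + 18735)*31687 = (14723/(3229 + 1365) + 18735)*31687 = (14723/4594 + 18735)*31687 = (86083313/4594)*31687 = 2727721939031/4594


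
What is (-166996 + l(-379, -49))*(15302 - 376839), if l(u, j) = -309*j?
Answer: 54901201135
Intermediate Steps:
(-166996 + l(-379, -49))*(15302 - 376839) = (-166996 - 309*(-49))*(15302 - 376839) = (-166996 + 15141)*(-361537) = -151855*(-361537) = 54901201135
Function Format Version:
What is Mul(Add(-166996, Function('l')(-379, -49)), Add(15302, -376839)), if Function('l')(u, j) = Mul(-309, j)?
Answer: 54901201135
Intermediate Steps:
Mul(Add(-166996, Function('l')(-379, -49)), Add(15302, -376839)) = Mul(Add(-166996, Mul(-309, -49)), Add(15302, -376839)) = Mul(Add(-166996, 15141), -361537) = Mul(-151855, -361537) = 54901201135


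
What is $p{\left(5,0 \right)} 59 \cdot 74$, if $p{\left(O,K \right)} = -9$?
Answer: $-39294$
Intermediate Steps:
$p{\left(5,0 \right)} 59 \cdot 74 = \left(-9\right) 59 \cdot 74 = \left(-531\right) 74 = -39294$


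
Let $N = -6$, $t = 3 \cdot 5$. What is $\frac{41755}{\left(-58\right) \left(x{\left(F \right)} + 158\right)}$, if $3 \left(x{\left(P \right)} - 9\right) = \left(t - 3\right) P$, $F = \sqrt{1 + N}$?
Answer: $- \frac{6973085}{1622202} + \frac{83510 i \sqrt{5}}{811101} \approx -4.2985 + 0.23022 i$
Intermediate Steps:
$t = 15$
$F = i \sqrt{5}$ ($F = \sqrt{1 - 6} = \sqrt{-5} = i \sqrt{5} \approx 2.2361 i$)
$x{\left(P \right)} = 9 + 4 P$ ($x{\left(P \right)} = 9 + \frac{\left(15 - 3\right) P}{3} = 9 + \frac{12 P}{3} = 9 + 4 P$)
$\frac{41755}{\left(-58\right) \left(x{\left(F \right)} + 158\right)} = \frac{41755}{\left(-58\right) \left(\left(9 + 4 i \sqrt{5}\right) + 158\right)} = \frac{41755}{\left(-58\right) \left(167 + 4 i \sqrt{5}\right)} = \frac{41755}{-9686 - 232 i \sqrt{5}}$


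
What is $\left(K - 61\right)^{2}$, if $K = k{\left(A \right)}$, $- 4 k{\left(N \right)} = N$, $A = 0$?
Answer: $3721$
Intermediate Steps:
$k{\left(N \right)} = - \frac{N}{4}$
$K = 0$ ($K = \left(- \frac{1}{4}\right) 0 = 0$)
$\left(K - 61\right)^{2} = \left(0 - 61\right)^{2} = \left(-61\right)^{2} = 3721$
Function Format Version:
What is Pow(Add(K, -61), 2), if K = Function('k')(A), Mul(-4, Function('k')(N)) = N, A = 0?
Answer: 3721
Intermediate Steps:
Function('k')(N) = Mul(Rational(-1, 4), N)
K = 0 (K = Mul(Rational(-1, 4), 0) = 0)
Pow(Add(K, -61), 2) = Pow(Add(0, -61), 2) = Pow(-61, 2) = 3721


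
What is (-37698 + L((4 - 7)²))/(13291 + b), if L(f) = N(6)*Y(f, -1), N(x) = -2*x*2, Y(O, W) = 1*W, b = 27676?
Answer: -37674/40967 ≈ -0.91962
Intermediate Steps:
Y(O, W) = W
N(x) = -4*x
L(f) = 24 (L(f) = -4*6*(-1) = -24*(-1) = 24)
(-37698 + L((4 - 7)²))/(13291 + b) = (-37698 + 24)/(13291 + 27676) = -37674/40967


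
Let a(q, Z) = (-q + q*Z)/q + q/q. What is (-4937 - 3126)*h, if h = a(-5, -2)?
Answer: 16126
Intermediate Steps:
a(q, Z) = 1 + (-q + Z*q)/q (a(q, Z) = (-q + Z*q)/q + 1 = 1 + (-q + Z*q)/q)
h = -2
(-4937 - 3126)*h = (-4937 - 3126)*(-2) = -8063*(-2) = 16126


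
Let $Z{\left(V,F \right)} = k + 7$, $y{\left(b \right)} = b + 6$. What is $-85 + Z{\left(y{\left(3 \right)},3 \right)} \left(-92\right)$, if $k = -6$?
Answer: $-177$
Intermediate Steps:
$y{\left(b \right)} = 6 + b$
$Z{\left(V,F \right)} = 1$ ($Z{\left(V,F \right)} = -6 + 7 = 1$)
$-85 + Z{\left(y{\left(3 \right)},3 \right)} \left(-92\right) = -85 + 1 \left(-92\right) = -85 - 92 = -177$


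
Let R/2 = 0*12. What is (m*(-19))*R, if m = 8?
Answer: 0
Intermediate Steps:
R = 0 (R = 2*(0*12) = 2*0 = 0)
(m*(-19))*R = (8*(-19))*0 = -152*0 = 0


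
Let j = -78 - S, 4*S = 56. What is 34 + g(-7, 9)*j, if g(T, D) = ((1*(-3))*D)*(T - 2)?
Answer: -22322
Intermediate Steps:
S = 14 (S = (¼)*56 = 14)
g(T, D) = -3*D*(-2 + T) (g(T, D) = (-3*D)*(-2 + T) = -3*D*(-2 + T))
j = -92 (j = -78 - 1*14 = -78 - 14 = -92)
34 + g(-7, 9)*j = 34 + (3*9*(2 - 1*(-7)))*(-92) = 34 + (3*9*(2 + 7))*(-92) = 34 + (3*9*9)*(-92) = 34 + 243*(-92) = 34 - 22356 = -22322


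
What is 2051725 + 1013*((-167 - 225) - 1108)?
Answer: 532225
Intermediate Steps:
2051725 + 1013*((-167 - 225) - 1108) = 2051725 + 1013*(-392 - 1108) = 2051725 + 1013*(-1500) = 2051725 - 1519500 = 532225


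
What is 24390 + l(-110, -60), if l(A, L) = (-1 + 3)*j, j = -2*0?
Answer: 24390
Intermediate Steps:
j = 0
l(A, L) = 0 (l(A, L) = (-1 + 3)*0 = 2*0 = 0)
24390 + l(-110, -60) = 24390 + 0 = 24390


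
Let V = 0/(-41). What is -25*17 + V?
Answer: -425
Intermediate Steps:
V = 0 (V = 0*(-1/41) = 0)
-25*17 + V = -25*17 + 0 = -425 + 0 = -425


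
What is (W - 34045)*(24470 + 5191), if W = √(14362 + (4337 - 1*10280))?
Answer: -1009808745 + 29661*√8419 ≈ -1.0071e+9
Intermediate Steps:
W = √8419 (W = √(14362 + (4337 - 10280)) = √(14362 - 5943) = √8419 ≈ 91.755)
(W - 34045)*(24470 + 5191) = (√8419 - 34045)*(24470 + 5191) = (-34045 + √8419)*29661 = -1009808745 + 29661*√8419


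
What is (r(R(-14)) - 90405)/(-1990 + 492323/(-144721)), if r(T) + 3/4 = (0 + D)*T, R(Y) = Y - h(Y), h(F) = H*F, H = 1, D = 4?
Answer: 17444814061/384649484 ≈ 45.352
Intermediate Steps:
h(F) = F (h(F) = 1*F = F)
R(Y) = 0 (R(Y) = Y - Y = 0)
r(T) = -3/4 + 4*T (r(T) = -3/4 + (0 + 4)*T = -3/4 + 4*T)
(r(R(-14)) - 90405)/(-1990 + 492323/(-144721)) = ((-3/4 + 4*0) - 90405)/(-1990 + 492323/(-144721)) = ((-3/4 + 0) - 90405)/(-1990 + 492323*(-1/144721)) = (-3/4 - 90405)/(-1990 - 492323/144721) = -361623/(4*(-288487113/144721)) = -361623/4*(-144721/288487113) = 17444814061/384649484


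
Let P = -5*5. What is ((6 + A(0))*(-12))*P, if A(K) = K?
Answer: 1800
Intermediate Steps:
P = -25
((6 + A(0))*(-12))*P = ((6 + 0)*(-12))*(-25) = (6*(-12))*(-25) = -72*(-25) = 1800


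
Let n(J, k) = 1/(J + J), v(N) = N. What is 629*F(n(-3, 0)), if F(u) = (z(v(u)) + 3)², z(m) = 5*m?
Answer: 106301/36 ≈ 2952.8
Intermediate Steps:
n(J, k) = 1/(2*J)
F(u) = (3 + 5*u)² (F(u) = (5*u + 3)² = (3 + 5*u)²)
629*F(n(-3, 0)) = 629*(3 + 5*((½)/(-3)))² = 629*(3 + 5*((½)*(-⅓)))² = 629*(3 + 5*(-⅙))² = 629*(3 - ⅚)² = 629*(13/6)² = 629*(169/36) = 106301/36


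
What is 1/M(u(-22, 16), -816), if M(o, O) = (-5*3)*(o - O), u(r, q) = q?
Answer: -1/12480 ≈ -8.0128e-5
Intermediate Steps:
M(o, O) = -15*o + 15*O (M(o, O) = -15*(o - O) = -15*o + 15*O)
1/M(u(-22, 16), -816) = 1/(-15*16 + 15*(-816)) = 1/(-240 - 12240) = 1/(-12480) = -1/12480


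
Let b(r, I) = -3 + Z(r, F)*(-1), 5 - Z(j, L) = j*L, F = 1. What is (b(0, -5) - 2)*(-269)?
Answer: 2690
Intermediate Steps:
Z(j, L) = 5 - L*j (Z(j, L) = 5 - j*L = 5 - L*j)
b(r, I) = -8 + r (b(r, I) = -3 + (5 - 1*1*r)*(-1) = -3 + (5 - r)*(-1) = -3 + (-5 + r) = -8 + r)
(b(0, -5) - 2)*(-269) = ((-8 + 0) - 2)*(-269) = (-8 - 2)*(-269) = -10*(-269) = 2690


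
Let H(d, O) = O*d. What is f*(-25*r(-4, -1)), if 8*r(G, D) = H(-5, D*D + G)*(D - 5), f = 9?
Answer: 10125/4 ≈ 2531.3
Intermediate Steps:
r(G, D) = (-5 + D)*(-5*G - 5*D**2)/8 (r(G, D) = (((D*D + G)*(-5))*(D - 5))/8 = (((D**2 + G)*(-5))*(-5 + D))/8 = (((G + D**2)*(-5))*(-5 + D))/8 = ((-5*G - 5*D**2)*(-5 + D))/8 = ((-5 + D)*(-5*G - 5*D**2))/8 = (-5 + D)*(-5*G - 5*D**2)/8)
f*(-25*r(-4, -1)) = 9*(-125*(-5 - 1)*(-1*(-4) - 1*(-1)**2)/8) = 9*(-125*(-6)*(4 - 1*1)/8) = 9*(-125*(-6)*(4 - 1)/8) = 9*(-125*(-6)*3/8) = 9*(-25*(-45/4)) = 9*(1125/4) = 10125/4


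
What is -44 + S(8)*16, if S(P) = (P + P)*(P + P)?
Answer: 4052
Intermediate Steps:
S(P) = 4*P² (S(P) = (2*P)*(2*P) = 4*P²)
-44 + S(8)*16 = -44 + (4*8²)*16 = -44 + (4*64)*16 = -44 + 256*16 = -44 + 4096 = 4052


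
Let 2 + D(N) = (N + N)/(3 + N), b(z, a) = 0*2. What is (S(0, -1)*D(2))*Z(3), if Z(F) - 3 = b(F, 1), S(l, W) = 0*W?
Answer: 0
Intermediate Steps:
S(l, W) = 0
b(z, a) = 0
D(N) = -2 + 2*N/(3 + N) (D(N) = -2 + (N + N)/(3 + N) = -2 + (2*N)/(3 + N) = -2 + 2*N/(3 + N))
Z(F) = 3 (Z(F) = 3 + 0 = 3)
(S(0, -1)*D(2))*Z(3) = (0*(-6/(3 + 2)))*3 = (0*(-6/5))*3 = 0*3 = 0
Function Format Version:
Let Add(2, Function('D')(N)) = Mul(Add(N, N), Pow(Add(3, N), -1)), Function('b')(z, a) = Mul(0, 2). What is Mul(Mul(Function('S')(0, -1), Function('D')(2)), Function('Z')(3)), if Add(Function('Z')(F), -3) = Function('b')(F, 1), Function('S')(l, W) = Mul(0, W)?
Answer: 0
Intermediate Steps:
Function('S')(l, W) = 0
Function('b')(z, a) = 0
Function('D')(N) = Add(-2, Mul(2, N, Pow(Add(3, N), -1))) (Function('D')(N) = Add(-2, Mul(Add(N, N), Pow(Add(3, N), -1))) = Add(-2, Mul(Mul(2, N), Pow(Add(3, N), -1))) = Add(-2, Mul(2, N, Pow(Add(3, N), -1))))
Function('Z')(F) = 3 (Function('Z')(F) = Add(3, 0) = 3)
Mul(Mul(Function('S')(0, -1), Function('D')(2)), Function('Z')(3)) = Mul(Mul(0, Mul(-6, Pow(Add(3, 2), -1))), 3) = Mul(Mul(0, Mul(-6, Pow(5, -1))), 3) = Mul(Mul(0, Mul(-6, Rational(1, 5))), 3) = Mul(Mul(0, Rational(-6, 5)), 3) = Mul(0, 3) = 0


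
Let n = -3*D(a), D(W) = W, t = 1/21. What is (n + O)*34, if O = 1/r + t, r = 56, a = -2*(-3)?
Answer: -51221/84 ≈ -609.77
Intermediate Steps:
t = 1/21 ≈ 0.047619
a = 6
O = 11/168 (O = 1/56 + 1/21 = 11/168 ≈ 0.065476)
n = -18 (n = -3*6 = -18)
(n + O)*34 = (-18 + 11/168)*34 = -3013/168*34 = -51221/84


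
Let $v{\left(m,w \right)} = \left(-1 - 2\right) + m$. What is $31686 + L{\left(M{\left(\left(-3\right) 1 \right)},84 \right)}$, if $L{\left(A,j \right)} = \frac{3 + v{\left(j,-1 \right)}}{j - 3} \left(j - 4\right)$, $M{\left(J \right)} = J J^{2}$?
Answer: $\frac{857762}{27} \approx 31769.0$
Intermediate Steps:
$v{\left(m,w \right)} = -3 + m$
$M{\left(J \right)} = J^{3}$
$L{\left(A,j \right)} = \frac{j \left(-4 + j\right)}{-3 + j}$ ($L{\left(A,j \right)} = \frac{3 + \left(-3 + j\right)}{j - 3} \left(j - 4\right) = \frac{j}{-3 + j} \left(-4 + j\right) = \frac{j \left(-4 + j\right)}{-3 + j}$)
$31686 + L{\left(M{\left(\left(-3\right) 1 \right)},84 \right)} = 31686 + \frac{84 \left(-4 + 84\right)}{-3 + 84} = 31686 + 84 \cdot \frac{1}{81} \cdot 80 = 31686 + \frac{2240}{27} = \frac{857762}{27}$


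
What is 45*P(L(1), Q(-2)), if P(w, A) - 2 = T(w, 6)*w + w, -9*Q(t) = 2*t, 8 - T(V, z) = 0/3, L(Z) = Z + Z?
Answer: 900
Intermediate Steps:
L(Z) = 2*Z
T(V, z) = 8 (T(V, z) = 8 - 0/3 = 8 - 1*0 = 8 + 0 = 8)
Q(t) = -2*t/9
P(w, A) = 2 + 9*w (P(w, A) = 2 + (8*w + w) = 2 + 9*w)
45*P(L(1), Q(-2)) = 45*(2 + 9*(2*1)) = 45*(2 + 9*2) = 45*(2 + 18) = 45*20 = 900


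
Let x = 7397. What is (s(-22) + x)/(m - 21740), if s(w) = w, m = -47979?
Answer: -7375/69719 ≈ -0.10578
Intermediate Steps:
(s(-22) + x)/(m - 21740) = (-22 + 7397)/(-47979 - 21740) = 7375/(-69719) = 7375*(-1/69719) = -7375/69719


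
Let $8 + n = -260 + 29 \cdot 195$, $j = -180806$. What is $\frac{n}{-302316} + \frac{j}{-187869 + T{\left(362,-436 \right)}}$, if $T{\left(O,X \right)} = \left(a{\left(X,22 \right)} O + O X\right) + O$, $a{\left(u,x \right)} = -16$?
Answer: $\frac{52769003999}{106152519396} \approx 0.49711$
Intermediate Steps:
$T{\left(O,X \right)} = - 15 O + O X$ ($T{\left(O,X \right)} = \left(- 16 O + O X\right) + O = - 15 O + O X$)
$n = 5387$ ($n = -8 + \left(-260 + 29 \cdot 195\right) = -8 + \left(-260 + 5655\right) = -8 + 5395 = 5387$)
$\frac{n}{-302316} + \frac{j}{-187869 + T{\left(362,-436 \right)}} = \frac{5387}{-302316} - \frac{180806}{-187869 + 362 \left(-15 - 436\right)} = 5387 \left(- \frac{1}{302316}\right) - \frac{180806}{-187869 + 362 \left(-451\right)} = - \frac{5387}{302316} - \frac{180806}{-187869 - 163262} = - \frac{5387}{302316} - \frac{180806}{-351131} = - \frac{5387}{302316} - - \frac{180806}{351131} = - \frac{5387}{302316} + \frac{180806}{351131} = \frac{52769003999}{106152519396}$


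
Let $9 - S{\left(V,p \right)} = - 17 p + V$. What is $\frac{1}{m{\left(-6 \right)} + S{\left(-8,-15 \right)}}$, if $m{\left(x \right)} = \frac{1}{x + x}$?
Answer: $- \frac{12}{2857} \approx -0.0042002$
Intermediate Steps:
$S{\left(V,p \right)} = 9 - V + 17 p$ ($S{\left(V,p \right)} = 9 - \left(- 17 p + V\right) = 9 - \left(V - 17 p\right) = 9 - V + 17 p$)
$m{\left(x \right)} = \frac{1}{2 x}$
$\frac{1}{m{\left(-6 \right)} + S{\left(-8,-15 \right)}} = \frac{1}{\frac{1}{2 \left(-6\right)} + \left(9 - -8 + 17 \left(-15\right)\right)} = \frac{1}{\frac{1}{2} \left(- \frac{1}{6}\right) + \left(9 + 8 - 255\right)} = \frac{1}{- \frac{1}{12} - 238} = \frac{1}{- \frac{2857}{12}} = - \frac{12}{2857}$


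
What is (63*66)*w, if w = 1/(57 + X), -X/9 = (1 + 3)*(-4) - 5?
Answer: 693/41 ≈ 16.902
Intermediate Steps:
X = 189 (X = -9*((1 + 3)*(-4) - 5) = -9*(4*(-4) - 5) = -9*(-16 - 5) = -9*(-21) = 189)
w = 1/246 (w = 1/(57 + 189) = 1/246 ≈ 0.0040650)
(63*66)*w = (63*66)*(1/246) = 4158*(1/246) = 693/41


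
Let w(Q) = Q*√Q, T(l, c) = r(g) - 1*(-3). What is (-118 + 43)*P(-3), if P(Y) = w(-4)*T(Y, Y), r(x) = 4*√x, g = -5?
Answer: -2400*√5 + 1800*I ≈ -5366.6 + 1800.0*I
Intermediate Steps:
T(l, c) = 3 + 4*I*√5 (T(l, c) = 4*√(-5) - 1*(-3) = 4*(I*√5) + 3 = 4*I*√5 + 3 = 3 + 4*I*√5)
w(Q) = Q^(3/2)
P(Y) = -8*I*(3 + 4*I*√5) (P(Y) = (-4)^(3/2)*(3 + 4*I*√5) = (-8*I)*(3 + 4*I*√5) = -8*I*(3 + 4*I*√5))
(-118 + 43)*P(-3) = (-118 + 43)*(-24*I + 32*√5) = -75*(-24*I + 32*√5) = -2400*√5 + 1800*I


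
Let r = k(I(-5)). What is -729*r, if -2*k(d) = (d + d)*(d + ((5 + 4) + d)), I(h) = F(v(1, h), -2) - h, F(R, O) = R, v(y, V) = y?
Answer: 91854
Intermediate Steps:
I(h) = 1 - h
k(d) = -d*(9 + 2*d) (k(d) = -(d + d)*(d + ((5 + 4) + d))/2 = -2*d*(d + (9 + d))/2 = -2*d*(9 + 2*d)/2 = -d*(9 + 2*d))
r = -126 (r = -(1 - 1*(-5))*(9 + 2*(1 - 1*(-5))) = -(1 + 5)*(9 + 2*(1 + 5)) = -1*6*(9 + 2*6) = -1*6*(9 + 12) = -1*6*21 = -126)
-729*r = -729*(-126) = 91854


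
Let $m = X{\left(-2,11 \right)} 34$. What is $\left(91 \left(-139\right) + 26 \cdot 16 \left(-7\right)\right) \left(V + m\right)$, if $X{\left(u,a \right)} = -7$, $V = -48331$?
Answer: $755782209$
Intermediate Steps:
$m = -238$ ($m = \left(-7\right) 34 = -238$)
$\left(91 \left(-139\right) + 26 \cdot 16 \left(-7\right)\right) \left(V + m\right) = \left(91 \left(-139\right) + 26 \cdot 16 \left(-7\right)\right) \left(-48331 - 238\right) = \left(-12649 + 416 \left(-7\right)\right) \left(-48569\right) = \left(-12649 - 2912\right) \left(-48569\right) = \left(-15561\right) \left(-48569\right) = 755782209$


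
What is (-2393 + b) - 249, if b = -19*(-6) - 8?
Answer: -2536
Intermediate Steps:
b = 106 (b = 114 - 8 = 106)
(-2393 + b) - 249 = (-2393 + 106) - 249 = -2287 - 249 = -2536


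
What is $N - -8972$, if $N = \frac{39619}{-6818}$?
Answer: $\frac{61131477}{6818} \approx 8966.2$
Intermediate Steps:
$N = - \frac{39619}{6818}$ ($N = 39619 \left(- \frac{1}{6818}\right) = - \frac{39619}{6818} \approx -5.8109$)
$N - -8972 = - \frac{39619}{6818} - -8972 = - \frac{39619}{6818} + 8972 = \frac{61131477}{6818}$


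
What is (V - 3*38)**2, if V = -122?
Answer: 55696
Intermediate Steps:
(V - 3*38)**2 = (-122 - 3*38)**2 = (-122 - 114)**2 = (-236)**2 = 55696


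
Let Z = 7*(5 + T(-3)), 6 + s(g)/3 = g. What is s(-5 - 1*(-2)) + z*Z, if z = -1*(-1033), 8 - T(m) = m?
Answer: 115669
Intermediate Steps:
s(g) = -18 + 3*g
T(m) = 8 - m
Z = 112 (Z = 7*(5 + (8 - 1*(-3))) = 7*(5 + (8 + 3)) = 7*(5 + 11) = 7*16 = 112)
z = 1033
s(-5 - 1*(-2)) + z*Z = (-18 + 3*(-5 - 1*(-2))) + 1033*112 = (-18 + 3*(-5 + 2)) + 115696 = (-18 + 3*(-3)) + 115696 = (-18 - 9) + 115696 = -27 + 115696 = 115669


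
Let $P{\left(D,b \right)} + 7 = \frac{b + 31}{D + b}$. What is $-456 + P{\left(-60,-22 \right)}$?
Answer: $- \frac{37975}{82} \approx -463.11$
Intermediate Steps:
$P{\left(D,b \right)} = -7 + \frac{31 + b}{D + b}$ ($P{\left(D,b \right)} = -7 + \frac{b + 31}{D + b} = -7 + \frac{31 + b}{D + b}$)
$-456 + P{\left(-60,-22 \right)} = -456 + \frac{31 - -420 - -132}{-60 - 22} = -456 + \frac{31 + 420 + 132}{-82} = -456 - \frac{583}{82} = - \frac{37975}{82}$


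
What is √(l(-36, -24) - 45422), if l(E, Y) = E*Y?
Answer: I*√44558 ≈ 211.09*I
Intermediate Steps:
√(l(-36, -24) - 45422) = √(-36*(-24) - 45422) = √(864 - 45422) = √(-44558) = I*√44558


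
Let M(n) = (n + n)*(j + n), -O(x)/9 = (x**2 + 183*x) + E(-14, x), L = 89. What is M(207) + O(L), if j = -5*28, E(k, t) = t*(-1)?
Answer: -189333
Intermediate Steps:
E(k, t) = -t
O(x) = -1638*x - 9*x**2 (O(x) = -9*((x**2 + 183*x) - x) = -9*(x**2 + 182*x) = -1638*x - 9*x**2)
j = -140
M(n) = 2*n*(-140 + n) (M(n) = (n + n)*(-140 + n) = (2*n)*(-140 + n) = 2*n*(-140 + n))
M(207) + O(L) = 2*207*(-140 + 207) + 9*89*(-182 - 1*89) = 2*207*67 + 9*89*(-182 - 89) = 27738 + 9*89*(-271) = 27738 - 217071 = -189333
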